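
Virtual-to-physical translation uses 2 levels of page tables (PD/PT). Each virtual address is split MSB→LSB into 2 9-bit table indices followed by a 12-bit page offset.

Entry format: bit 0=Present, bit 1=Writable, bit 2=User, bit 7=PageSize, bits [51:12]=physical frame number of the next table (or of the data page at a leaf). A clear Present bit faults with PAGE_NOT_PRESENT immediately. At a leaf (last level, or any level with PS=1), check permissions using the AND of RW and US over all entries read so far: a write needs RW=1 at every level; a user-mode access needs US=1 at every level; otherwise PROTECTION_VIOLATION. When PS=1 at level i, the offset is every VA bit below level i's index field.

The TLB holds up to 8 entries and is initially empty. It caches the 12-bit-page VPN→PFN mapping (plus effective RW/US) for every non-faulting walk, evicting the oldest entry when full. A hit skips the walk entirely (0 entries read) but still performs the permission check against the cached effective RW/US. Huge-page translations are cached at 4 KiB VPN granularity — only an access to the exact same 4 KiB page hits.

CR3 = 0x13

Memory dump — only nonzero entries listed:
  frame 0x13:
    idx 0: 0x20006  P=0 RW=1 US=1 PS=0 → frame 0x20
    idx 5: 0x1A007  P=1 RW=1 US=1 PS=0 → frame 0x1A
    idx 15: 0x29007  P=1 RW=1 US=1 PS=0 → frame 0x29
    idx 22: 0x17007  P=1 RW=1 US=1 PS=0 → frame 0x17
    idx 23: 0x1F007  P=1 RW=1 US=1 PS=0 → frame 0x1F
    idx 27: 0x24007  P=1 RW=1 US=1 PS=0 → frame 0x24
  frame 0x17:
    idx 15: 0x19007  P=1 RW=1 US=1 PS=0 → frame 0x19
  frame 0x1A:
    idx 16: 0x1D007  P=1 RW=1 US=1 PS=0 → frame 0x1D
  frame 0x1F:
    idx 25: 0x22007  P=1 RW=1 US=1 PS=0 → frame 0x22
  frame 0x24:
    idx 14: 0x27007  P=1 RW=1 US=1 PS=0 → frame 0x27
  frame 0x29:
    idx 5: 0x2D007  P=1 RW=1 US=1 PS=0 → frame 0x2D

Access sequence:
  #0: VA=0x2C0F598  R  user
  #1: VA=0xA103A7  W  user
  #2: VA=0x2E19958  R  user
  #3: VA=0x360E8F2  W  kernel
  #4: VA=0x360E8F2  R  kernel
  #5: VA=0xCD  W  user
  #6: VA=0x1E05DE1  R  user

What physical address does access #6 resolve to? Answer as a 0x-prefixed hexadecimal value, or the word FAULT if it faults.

Trace:
#0 VA=0x2C0F598 (r,user):
  [0] read 0x13 idx=22: raw=0x17007 flags P=1 W=1 U=1 S=0
  [1] read 0x17 idx=15: raw=0x19007 flags P=1 W=1 U=1 S=0
  ✓ 0x19598  — 2 lookups
#1 VA=0xA103A7 (w,user):
  [0] read 0x13 idx=5: raw=0x1A007 flags P=1 W=1 U=1 S=0
  [1] read 0x1A idx=16: raw=0x1D007 flags P=1 W=1 U=1 S=0
  ✓ 0x1D3A7  — 2 lookups
#2 VA=0x2E19958 (r,user):
  [0] read 0x13 idx=23: raw=0x1F007 flags P=1 W=1 U=1 S=0
  [1] read 0x1F idx=25: raw=0x22007 flags P=1 W=1 U=1 S=0
  ✓ 0x22958  — 2 lookups
#3 VA=0x360E8F2 (w,kernel):
  [0] read 0x13 idx=27: raw=0x24007 flags P=1 W=1 U=1 S=0
  [1] read 0x24 idx=14: raw=0x27007 flags P=1 W=1 U=1 S=0
  ✓ 0x278F2  — 2 lookups
#4 VA=0x360E8F2 (r,kernel):
  TLB hit vpn=0x360E → PA=0x278F2
#5 VA=0xCD (w,user):
  [0] read 0x13 idx=0: raw=0x20006 flags P=0 W=1 U=1 S=0
  ✗ PAGE_NOT_PRESENT  [1 reads]
#6 VA=0x1E05DE1 (r,user):
  [0] read 0x13 idx=15: raw=0x29007 flags P=1 W=1 U=1 S=0
  [1] read 0x29 idx=5: raw=0x2D007 flags P=1 W=1 U=1 S=0
  ✓ 0x2DDE1  — 2 lookups

Access #6 PA: 0x2DDE1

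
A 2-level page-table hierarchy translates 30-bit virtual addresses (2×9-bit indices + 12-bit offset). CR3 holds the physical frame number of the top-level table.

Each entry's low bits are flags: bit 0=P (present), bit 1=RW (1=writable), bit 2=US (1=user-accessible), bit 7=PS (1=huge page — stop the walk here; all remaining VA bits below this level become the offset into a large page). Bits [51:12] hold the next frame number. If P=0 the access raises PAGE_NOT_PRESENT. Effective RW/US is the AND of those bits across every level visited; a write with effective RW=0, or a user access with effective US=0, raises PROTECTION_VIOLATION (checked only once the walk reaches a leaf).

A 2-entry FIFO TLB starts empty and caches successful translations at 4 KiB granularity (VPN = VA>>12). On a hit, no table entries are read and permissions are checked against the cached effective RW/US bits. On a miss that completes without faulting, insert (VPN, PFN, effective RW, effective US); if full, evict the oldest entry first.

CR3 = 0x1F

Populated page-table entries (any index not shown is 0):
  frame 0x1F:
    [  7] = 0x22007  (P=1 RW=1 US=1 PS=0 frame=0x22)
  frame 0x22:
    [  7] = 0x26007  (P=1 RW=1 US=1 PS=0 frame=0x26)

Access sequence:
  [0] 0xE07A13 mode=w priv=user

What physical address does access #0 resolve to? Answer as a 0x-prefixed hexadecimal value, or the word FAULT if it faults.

Per-access translation:
#0 VA=0xE07A13 (w,user):
  lvl0: tbl 0x1F, slot 7 ⇒ 0x22007 (P1/RW1/US1/PS0)
  lvl1: tbl 0x22, slot 7 ⇒ 0x26007 (P1/RW1/US1/PS0)
  ✓ 0x26A13  — 2 lookups

Access #0 PA: 0x26A13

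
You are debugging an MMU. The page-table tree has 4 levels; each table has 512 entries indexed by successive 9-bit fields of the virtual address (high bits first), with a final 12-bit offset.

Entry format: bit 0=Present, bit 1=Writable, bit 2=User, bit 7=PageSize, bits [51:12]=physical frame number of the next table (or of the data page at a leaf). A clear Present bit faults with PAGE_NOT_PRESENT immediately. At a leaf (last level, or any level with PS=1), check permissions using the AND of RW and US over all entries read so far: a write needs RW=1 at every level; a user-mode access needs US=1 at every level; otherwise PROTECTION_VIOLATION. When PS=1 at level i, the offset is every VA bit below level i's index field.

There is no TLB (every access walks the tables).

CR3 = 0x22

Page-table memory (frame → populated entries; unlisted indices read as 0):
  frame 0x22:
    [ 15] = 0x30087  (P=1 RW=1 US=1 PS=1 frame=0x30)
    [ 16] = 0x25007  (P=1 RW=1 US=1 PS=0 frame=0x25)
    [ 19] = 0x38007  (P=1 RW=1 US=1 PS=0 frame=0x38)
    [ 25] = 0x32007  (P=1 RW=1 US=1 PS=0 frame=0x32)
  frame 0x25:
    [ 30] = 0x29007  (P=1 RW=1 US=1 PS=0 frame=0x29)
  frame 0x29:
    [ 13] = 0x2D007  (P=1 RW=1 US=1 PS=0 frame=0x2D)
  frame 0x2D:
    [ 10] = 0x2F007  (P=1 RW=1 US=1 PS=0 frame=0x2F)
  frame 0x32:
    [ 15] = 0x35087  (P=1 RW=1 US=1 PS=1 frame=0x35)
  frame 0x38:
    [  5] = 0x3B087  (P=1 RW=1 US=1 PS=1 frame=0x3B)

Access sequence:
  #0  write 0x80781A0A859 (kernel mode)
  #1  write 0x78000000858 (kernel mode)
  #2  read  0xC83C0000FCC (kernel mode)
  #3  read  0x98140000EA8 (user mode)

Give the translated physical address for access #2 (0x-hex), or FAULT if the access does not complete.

Per-access translation:
#0 VA=0x80781A0A859 (w,kernel):
  [0] read 0x22 idx=16: raw=0x25007 flags P=1 W=1 U=1 S=0
  [1] read 0x25 idx=30: raw=0x29007 flags P=1 W=1 U=1 S=0
  [2] read 0x29 idx=13: raw=0x2D007 flags P=1 W=1 U=1 S=0
  [3] read 0x2D idx=10: raw=0x2F007 flags P=1 W=1 U=1 S=0
  ✓ 0x2F859  — 4 lookups
#1 VA=0x78000000858 (w,kernel):
  [0] read 0x22 idx=15: raw=0x30087 flags P=1 W=1 U=1 S=1
  ✓ 0x30858 (huge @L0)  — 1 lookups
#2 VA=0xC83C0000FCC (r,kernel):
  [0] read 0x22 idx=25: raw=0x32007 flags P=1 W=1 U=1 S=0
  [1] read 0x32 idx=15: raw=0x35087 flags P=1 W=1 U=1 S=1
  ✓ 0x35FCC (huge @L1)  — 2 lookups
#3 VA=0x98140000EA8 (r,user):
  [0] read 0x22 idx=19: raw=0x38007 flags P=1 W=1 U=1 S=0
  [1] read 0x38 idx=5: raw=0x3B087 flags P=1 W=1 U=1 S=1
  ✓ 0x3BEA8 (huge @L1)  — 2 lookups

Access #2 PA: 0x35FCC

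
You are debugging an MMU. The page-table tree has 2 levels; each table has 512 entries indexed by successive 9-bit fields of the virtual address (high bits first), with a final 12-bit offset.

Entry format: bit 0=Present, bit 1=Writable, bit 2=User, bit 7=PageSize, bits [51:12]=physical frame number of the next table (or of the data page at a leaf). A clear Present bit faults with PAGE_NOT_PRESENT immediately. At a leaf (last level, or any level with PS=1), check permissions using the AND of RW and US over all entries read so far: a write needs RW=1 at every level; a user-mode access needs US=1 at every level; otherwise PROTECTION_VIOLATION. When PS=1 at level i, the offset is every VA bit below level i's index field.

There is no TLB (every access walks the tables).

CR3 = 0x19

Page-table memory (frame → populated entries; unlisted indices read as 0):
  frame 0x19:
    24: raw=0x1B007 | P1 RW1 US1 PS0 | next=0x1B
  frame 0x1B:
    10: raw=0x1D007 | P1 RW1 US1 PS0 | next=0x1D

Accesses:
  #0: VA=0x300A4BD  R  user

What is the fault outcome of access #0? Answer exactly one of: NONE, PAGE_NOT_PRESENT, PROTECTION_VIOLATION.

Per-access translation:
#0 VA=0x300A4BD (r,user):
  lvl0: tbl 0x19, slot 24 ⇒ 0x1B007 (P1/RW1/US1/PS0)
  lvl1: tbl 0x1B, slot 10 ⇒ 0x1D007 (P1/RW1/US1/PS0)
  ✓ 0x1D4BD  — 2 lookups

Access #0 fault: NONE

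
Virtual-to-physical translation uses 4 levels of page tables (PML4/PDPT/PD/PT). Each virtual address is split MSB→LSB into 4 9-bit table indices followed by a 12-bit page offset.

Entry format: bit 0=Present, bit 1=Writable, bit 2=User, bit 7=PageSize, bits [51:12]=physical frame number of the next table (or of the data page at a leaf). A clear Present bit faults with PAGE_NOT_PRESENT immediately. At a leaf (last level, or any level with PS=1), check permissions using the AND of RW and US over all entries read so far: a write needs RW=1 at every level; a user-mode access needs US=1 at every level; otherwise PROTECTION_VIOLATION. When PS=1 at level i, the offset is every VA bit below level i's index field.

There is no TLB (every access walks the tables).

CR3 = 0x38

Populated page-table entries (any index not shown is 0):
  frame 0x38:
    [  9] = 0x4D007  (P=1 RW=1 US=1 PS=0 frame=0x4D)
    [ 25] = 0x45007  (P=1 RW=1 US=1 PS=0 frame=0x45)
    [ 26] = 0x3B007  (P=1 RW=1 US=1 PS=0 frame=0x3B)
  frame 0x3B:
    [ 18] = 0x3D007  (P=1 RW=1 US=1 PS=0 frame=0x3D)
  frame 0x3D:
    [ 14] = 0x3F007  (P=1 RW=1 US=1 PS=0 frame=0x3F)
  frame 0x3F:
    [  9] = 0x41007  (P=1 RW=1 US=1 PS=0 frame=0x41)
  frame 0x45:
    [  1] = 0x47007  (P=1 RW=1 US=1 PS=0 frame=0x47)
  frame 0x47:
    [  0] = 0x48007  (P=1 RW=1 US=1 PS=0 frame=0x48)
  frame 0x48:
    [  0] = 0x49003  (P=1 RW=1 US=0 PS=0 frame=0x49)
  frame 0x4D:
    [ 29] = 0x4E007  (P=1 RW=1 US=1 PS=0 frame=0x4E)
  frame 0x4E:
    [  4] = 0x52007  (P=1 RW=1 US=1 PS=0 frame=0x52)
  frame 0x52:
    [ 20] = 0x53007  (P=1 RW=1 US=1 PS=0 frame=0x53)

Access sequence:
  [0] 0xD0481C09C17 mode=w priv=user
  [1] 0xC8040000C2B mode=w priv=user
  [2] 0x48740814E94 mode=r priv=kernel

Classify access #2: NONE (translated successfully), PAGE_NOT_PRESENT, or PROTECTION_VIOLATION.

Walk each access:
#0 VA=0xD0481C09C17 (w,user):
  [0] read 0x38 idx=26: raw=0x3B007 flags P=1 W=1 U=1 S=0
  [1] read 0x3B idx=18: raw=0x3D007 flags P=1 W=1 U=1 S=0
  [2] read 0x3D idx=14: raw=0x3F007 flags P=1 W=1 U=1 S=0
  [3] read 0x3F idx=9: raw=0x41007 flags P=1 W=1 U=1 S=0
  ✓ 0x41C17  — 4 lookups
#1 VA=0xC8040000C2B (w,user):
  [0] read 0x38 idx=25: raw=0x45007 flags P=1 W=1 U=1 S=0
  [1] read 0x45 idx=1: raw=0x47007 flags P=1 W=1 U=1 S=0
  [2] read 0x47 idx=0: raw=0x48007 flags P=1 W=1 U=1 S=0
  [3] read 0x48 idx=0: raw=0x49003 flags P=1 W=1 U=0 S=0
  ✗ PROTECTION_VIOLATION  [4 reads]
#2 VA=0x48740814E94 (r,kernel):
  [0] read 0x38 idx=9: raw=0x4D007 flags P=1 W=1 U=1 S=0
  [1] read 0x4D idx=29: raw=0x4E007 flags P=1 W=1 U=1 S=0
  [2] read 0x4E idx=4: raw=0x52007 flags P=1 W=1 U=1 S=0
  [3] read 0x52 idx=20: raw=0x53007 flags P=1 W=1 U=1 S=0
  ✓ 0x53E94  — 4 lookups

Access #2 fault: NONE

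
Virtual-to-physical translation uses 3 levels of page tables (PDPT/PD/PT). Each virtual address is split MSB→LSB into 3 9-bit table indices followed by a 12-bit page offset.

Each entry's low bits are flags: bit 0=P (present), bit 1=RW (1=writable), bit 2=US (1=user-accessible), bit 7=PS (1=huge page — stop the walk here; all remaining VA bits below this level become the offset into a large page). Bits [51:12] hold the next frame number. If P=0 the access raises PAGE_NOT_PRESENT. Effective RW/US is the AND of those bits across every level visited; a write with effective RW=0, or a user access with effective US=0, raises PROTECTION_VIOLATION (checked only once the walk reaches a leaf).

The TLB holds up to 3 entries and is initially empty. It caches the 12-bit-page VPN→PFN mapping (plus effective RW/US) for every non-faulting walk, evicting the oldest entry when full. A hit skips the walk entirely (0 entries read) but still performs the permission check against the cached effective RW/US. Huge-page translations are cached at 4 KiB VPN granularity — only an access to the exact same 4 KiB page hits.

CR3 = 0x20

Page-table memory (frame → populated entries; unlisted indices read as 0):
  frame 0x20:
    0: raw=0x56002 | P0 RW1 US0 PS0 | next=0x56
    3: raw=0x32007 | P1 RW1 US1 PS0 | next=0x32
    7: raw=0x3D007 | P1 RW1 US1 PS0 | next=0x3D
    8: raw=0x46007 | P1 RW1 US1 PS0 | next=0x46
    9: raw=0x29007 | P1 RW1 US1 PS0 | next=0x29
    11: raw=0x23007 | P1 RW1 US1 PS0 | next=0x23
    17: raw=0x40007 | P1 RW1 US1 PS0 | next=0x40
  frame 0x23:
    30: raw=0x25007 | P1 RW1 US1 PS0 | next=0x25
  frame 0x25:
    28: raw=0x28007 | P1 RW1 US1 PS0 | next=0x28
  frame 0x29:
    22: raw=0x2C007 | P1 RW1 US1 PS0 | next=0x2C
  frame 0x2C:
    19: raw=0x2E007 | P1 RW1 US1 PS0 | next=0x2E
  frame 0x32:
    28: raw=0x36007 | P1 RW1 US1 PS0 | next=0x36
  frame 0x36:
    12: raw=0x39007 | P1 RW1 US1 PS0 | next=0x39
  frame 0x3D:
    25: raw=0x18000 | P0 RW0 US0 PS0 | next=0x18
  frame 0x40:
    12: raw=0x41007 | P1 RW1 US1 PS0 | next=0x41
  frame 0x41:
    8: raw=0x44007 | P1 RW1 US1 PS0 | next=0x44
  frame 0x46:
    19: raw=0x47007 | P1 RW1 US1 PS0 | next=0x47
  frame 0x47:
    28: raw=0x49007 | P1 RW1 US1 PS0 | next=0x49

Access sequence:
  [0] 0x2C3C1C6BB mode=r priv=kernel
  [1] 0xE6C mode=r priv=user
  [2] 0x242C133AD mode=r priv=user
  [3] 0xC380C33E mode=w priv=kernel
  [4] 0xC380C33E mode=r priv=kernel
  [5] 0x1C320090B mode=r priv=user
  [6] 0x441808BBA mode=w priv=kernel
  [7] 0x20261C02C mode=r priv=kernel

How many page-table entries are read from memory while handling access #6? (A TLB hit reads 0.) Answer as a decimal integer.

Trace:
#0 VA=0x2C3C1C6BB (r,kernel):
  L0 @0x20[11] → 0x23007  P=1,RW=1,US=1,PS=0
  L1 @0x23[30] → 0x25007  P=1,RW=1,US=1,PS=0
  L2 @0x25[28] → 0x28007  P=1,RW=1,US=1,PS=0
  ✓ 0x286BB  — 3 lookups
#1 VA=0xE6C (r,user):
  L0 @0x20[0] → 0x56002  P=0,RW=1,US=0,PS=0
  ⇒ fault: PAGE_NOT_PRESENT  — 1 lookups
#2 VA=0x242C133AD (r,user):
  L0 @0x20[9] → 0x29007  P=1,RW=1,US=1,PS=0
  L1 @0x29[22] → 0x2C007  P=1,RW=1,US=1,PS=0
  L2 @0x2C[19] → 0x2E007  P=1,RW=1,US=1,PS=0
  ✓ 0x2E3AD  — 3 lookups
#3 VA=0xC380C33E (w,kernel):
  L0 @0x20[3] → 0x32007  P=1,RW=1,US=1,PS=0
  L1 @0x32[28] → 0x36007  P=1,RW=1,US=1,PS=0
  L2 @0x36[12] → 0x39007  P=1,RW=1,US=1,PS=0
  ✓ 0x3933E  — 3 lookups
#4 VA=0xC380C33E (r,kernel):
  TLB hit vpn=0xC380C → PA=0x3933E
#5 VA=0x1C320090B (r,user):
  L0 @0x20[7] → 0x3D007  P=1,RW=1,US=1,PS=0
  L1 @0x3D[25] → 0x18000  P=0,RW=0,US=0,PS=0
  ⇒ fault: PAGE_NOT_PRESENT  — 2 lookups
#6 VA=0x441808BBA (w,kernel):
  L0 @0x20[17] → 0x40007  P=1,RW=1,US=1,PS=0
  L1 @0x40[12] → 0x41007  P=1,RW=1,US=1,PS=0
  L2 @0x41[8] → 0x44007  P=1,RW=1,US=1,PS=0
  ✓ 0x44BBA  — 3 lookups
#7 VA=0x20261C02C (r,kernel):
  L0 @0x20[8] → 0x46007  P=1,RW=1,US=1,PS=0
  L1 @0x46[19] → 0x47007  P=1,RW=1,US=1,PS=0
  L2 @0x47[28] → 0x49007  P=1,RW=1,US=1,PS=0
  ✓ 0x4902C  — 3 lookups

Entries read for #6: 3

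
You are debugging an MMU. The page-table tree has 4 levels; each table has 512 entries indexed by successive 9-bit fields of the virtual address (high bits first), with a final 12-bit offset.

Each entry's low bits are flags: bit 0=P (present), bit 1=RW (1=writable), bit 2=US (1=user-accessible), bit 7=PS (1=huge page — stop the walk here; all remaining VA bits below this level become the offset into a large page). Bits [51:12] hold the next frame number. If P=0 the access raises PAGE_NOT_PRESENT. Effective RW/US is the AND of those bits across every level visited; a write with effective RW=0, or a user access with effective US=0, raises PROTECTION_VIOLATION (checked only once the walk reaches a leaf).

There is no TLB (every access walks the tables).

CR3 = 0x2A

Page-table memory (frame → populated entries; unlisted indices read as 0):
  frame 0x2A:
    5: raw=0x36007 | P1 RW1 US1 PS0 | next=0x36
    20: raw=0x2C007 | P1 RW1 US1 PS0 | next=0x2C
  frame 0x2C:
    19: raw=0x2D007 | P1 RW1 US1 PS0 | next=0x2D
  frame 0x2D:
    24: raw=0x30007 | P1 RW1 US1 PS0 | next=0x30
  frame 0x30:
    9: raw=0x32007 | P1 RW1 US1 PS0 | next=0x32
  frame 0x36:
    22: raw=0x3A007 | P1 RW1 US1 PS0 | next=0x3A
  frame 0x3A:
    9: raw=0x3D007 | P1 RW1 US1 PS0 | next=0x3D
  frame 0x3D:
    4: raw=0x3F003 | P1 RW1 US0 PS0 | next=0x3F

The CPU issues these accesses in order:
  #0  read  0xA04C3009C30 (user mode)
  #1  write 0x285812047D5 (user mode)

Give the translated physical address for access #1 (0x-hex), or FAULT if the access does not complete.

Per-access translation:
#0 VA=0xA04C3009C30 (r,user):
  [0] read 0x2A idx=20: raw=0x2C007 flags P=1 W=1 U=1 S=0
  [1] read 0x2C idx=19: raw=0x2D007 flags P=1 W=1 U=1 S=0
  [2] read 0x2D idx=24: raw=0x30007 flags P=1 W=1 U=1 S=0
  [3] read 0x30 idx=9: raw=0x32007 flags P=1 W=1 U=1 S=0
  ✓ 0x32C30  — 4 lookups
#1 VA=0x285812047D5 (w,user):
  [0] read 0x2A idx=5: raw=0x36007 flags P=1 W=1 U=1 S=0
  [1] read 0x36 idx=22: raw=0x3A007 flags P=1 W=1 U=1 S=0
  [2] read 0x3A idx=9: raw=0x3D007 flags P=1 W=1 U=1 S=0
  [3] read 0x3D idx=4: raw=0x3F003 flags P=1 W=1 U=0 S=0
  ⇒ fault: PROTECTION_VIOLATION  — 4 lookups

Access #1 PA: FAULT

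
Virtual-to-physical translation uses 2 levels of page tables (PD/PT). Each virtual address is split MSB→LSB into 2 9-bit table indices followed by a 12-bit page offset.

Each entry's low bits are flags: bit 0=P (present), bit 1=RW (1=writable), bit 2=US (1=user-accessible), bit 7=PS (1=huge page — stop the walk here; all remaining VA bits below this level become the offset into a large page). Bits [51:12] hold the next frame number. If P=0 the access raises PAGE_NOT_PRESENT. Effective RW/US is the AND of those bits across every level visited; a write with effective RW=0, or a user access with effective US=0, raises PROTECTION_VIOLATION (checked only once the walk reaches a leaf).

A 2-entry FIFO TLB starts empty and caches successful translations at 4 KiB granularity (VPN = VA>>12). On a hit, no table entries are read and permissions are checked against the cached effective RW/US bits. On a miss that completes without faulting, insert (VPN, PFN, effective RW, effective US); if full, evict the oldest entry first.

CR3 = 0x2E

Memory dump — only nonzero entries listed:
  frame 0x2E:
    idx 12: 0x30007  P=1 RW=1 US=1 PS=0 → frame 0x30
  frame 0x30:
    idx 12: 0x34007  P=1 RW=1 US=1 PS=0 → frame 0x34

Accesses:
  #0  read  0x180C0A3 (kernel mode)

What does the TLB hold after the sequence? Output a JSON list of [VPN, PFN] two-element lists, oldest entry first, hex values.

Trace:
#0 VA=0x180C0A3 (r,kernel):
  lvl0: tbl 0x2E, slot 12 ⇒ 0x30007 (P1/RW1/US1/PS0)
  lvl1: tbl 0x30, slot 12 ⇒ 0x34007 (P1/RW1/US1/PS0)
  ✓ 0x340A3  — 2 lookups

TLB: [["0x180C", "0x34"]]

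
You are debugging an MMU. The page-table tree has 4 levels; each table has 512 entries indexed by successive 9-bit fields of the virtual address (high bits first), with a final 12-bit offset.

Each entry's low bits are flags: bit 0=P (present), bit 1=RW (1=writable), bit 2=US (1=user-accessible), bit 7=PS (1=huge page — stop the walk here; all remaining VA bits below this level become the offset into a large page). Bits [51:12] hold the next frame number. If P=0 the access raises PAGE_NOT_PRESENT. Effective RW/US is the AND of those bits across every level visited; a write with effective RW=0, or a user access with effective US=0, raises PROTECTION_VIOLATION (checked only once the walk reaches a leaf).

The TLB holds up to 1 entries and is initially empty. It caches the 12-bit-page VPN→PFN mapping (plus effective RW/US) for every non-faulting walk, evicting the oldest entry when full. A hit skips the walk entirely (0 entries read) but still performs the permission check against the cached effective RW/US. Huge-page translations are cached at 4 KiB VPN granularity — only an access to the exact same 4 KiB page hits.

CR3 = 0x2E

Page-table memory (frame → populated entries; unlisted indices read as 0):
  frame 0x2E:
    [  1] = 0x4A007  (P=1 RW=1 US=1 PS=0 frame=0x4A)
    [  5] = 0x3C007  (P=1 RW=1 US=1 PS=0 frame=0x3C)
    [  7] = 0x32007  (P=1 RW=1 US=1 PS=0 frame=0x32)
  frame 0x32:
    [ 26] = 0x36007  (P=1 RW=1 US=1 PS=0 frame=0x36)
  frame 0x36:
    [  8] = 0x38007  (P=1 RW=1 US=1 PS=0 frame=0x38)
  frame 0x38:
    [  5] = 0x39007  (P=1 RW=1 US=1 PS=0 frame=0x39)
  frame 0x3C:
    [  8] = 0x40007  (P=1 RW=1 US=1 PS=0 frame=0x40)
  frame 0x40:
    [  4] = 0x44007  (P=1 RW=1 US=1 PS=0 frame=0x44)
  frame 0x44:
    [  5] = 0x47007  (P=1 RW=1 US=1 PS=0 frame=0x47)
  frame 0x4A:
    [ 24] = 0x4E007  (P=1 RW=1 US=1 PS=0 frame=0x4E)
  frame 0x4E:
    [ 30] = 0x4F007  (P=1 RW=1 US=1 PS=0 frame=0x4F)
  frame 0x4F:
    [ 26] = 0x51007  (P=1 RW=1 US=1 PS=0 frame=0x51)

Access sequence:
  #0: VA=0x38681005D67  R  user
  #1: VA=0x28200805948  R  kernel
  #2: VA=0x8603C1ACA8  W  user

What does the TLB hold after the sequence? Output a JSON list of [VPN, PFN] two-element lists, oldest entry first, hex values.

Per-access translation:
#0 VA=0x38681005D67 (r,user):
  [0] read 0x2E idx=7: raw=0x32007 flags P=1 W=1 U=1 S=0
  [1] read 0x32 idx=26: raw=0x36007 flags P=1 W=1 U=1 S=0
  [2] read 0x36 idx=8: raw=0x38007 flags P=1 W=1 U=1 S=0
  [3] read 0x38 idx=5: raw=0x39007 flags P=1 W=1 U=1 S=0
  ✓ 0x39D67  — 4 lookups
#1 VA=0x28200805948 (r,kernel):
  [0] read 0x2E idx=5: raw=0x3C007 flags P=1 W=1 U=1 S=0
  [1] read 0x3C idx=8: raw=0x40007 flags P=1 W=1 U=1 S=0
  [2] read 0x40 idx=4: raw=0x44007 flags P=1 W=1 U=1 S=0
  [3] read 0x44 idx=5: raw=0x47007 flags P=1 W=1 U=1 S=0
  ✓ 0x47948  — 4 lookups
#2 VA=0x8603C1ACA8 (w,user):
  [0] read 0x2E idx=1: raw=0x4A007 flags P=1 W=1 U=1 S=0
  [1] read 0x4A idx=24: raw=0x4E007 flags P=1 W=1 U=1 S=0
  [2] read 0x4E idx=30: raw=0x4F007 flags P=1 W=1 U=1 S=0
  [3] read 0x4F idx=26: raw=0x51007 flags P=1 W=1 U=1 S=0
  ✓ 0x51CA8  — 4 lookups

TLB: [["0x8603C1A", "0x51"]]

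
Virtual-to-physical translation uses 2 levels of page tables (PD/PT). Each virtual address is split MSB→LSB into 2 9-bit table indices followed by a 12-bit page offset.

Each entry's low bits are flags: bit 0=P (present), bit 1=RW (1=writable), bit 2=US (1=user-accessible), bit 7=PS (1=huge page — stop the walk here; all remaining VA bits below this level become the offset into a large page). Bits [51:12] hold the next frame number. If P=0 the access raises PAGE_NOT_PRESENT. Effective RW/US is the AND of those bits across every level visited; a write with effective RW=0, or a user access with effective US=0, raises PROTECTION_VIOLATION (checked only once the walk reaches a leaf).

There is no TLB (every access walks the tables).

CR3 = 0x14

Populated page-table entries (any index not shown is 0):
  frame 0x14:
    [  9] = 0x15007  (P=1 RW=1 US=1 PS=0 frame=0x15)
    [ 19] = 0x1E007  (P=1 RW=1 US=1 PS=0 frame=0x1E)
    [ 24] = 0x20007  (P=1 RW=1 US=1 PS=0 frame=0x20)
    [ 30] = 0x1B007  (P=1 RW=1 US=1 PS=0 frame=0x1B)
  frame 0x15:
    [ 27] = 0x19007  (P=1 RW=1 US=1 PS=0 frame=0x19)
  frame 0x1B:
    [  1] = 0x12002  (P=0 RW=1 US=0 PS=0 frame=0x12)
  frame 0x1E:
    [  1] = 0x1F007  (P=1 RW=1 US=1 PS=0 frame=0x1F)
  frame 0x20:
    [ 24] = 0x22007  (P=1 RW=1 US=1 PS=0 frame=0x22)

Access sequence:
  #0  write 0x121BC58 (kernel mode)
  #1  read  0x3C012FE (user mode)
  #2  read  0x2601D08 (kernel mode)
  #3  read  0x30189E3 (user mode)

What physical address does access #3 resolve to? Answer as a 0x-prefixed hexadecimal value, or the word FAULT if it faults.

Walk each access:
#0 VA=0x121BC58 (w,kernel):
  L0: frame=0x14 idx=9 entry=0x15007 [P=1 RW=1 US=1 PS=0]
  L1: frame=0x15 idx=27 entry=0x19007 [P=1 RW=1 US=1 PS=0]
  → PA=0x19C58  (2 entries read)
#1 VA=0x3C012FE (r,user):
  L0: frame=0x14 idx=30 entry=0x1B007 [P=1 RW=1 US=1 PS=0]
  L1: frame=0x1B idx=1 entry=0x12002 [P=0 RW=1 US=0 PS=0]
  ⇒ fault: PAGE_NOT_PRESENT  — 2 lookups
#2 VA=0x2601D08 (r,kernel):
  L0: frame=0x14 idx=19 entry=0x1E007 [P=1 RW=1 US=1 PS=0]
  L1: frame=0x1E idx=1 entry=0x1F007 [P=1 RW=1 US=1 PS=0]
  → PA=0x1FD08  (2 entries read)
#3 VA=0x30189E3 (r,user):
  L0: frame=0x14 idx=24 entry=0x20007 [P=1 RW=1 US=1 PS=0]
  L1: frame=0x20 idx=24 entry=0x22007 [P=1 RW=1 US=1 PS=0]
  → PA=0x229E3  (2 entries read)

Access #3 PA: 0x229E3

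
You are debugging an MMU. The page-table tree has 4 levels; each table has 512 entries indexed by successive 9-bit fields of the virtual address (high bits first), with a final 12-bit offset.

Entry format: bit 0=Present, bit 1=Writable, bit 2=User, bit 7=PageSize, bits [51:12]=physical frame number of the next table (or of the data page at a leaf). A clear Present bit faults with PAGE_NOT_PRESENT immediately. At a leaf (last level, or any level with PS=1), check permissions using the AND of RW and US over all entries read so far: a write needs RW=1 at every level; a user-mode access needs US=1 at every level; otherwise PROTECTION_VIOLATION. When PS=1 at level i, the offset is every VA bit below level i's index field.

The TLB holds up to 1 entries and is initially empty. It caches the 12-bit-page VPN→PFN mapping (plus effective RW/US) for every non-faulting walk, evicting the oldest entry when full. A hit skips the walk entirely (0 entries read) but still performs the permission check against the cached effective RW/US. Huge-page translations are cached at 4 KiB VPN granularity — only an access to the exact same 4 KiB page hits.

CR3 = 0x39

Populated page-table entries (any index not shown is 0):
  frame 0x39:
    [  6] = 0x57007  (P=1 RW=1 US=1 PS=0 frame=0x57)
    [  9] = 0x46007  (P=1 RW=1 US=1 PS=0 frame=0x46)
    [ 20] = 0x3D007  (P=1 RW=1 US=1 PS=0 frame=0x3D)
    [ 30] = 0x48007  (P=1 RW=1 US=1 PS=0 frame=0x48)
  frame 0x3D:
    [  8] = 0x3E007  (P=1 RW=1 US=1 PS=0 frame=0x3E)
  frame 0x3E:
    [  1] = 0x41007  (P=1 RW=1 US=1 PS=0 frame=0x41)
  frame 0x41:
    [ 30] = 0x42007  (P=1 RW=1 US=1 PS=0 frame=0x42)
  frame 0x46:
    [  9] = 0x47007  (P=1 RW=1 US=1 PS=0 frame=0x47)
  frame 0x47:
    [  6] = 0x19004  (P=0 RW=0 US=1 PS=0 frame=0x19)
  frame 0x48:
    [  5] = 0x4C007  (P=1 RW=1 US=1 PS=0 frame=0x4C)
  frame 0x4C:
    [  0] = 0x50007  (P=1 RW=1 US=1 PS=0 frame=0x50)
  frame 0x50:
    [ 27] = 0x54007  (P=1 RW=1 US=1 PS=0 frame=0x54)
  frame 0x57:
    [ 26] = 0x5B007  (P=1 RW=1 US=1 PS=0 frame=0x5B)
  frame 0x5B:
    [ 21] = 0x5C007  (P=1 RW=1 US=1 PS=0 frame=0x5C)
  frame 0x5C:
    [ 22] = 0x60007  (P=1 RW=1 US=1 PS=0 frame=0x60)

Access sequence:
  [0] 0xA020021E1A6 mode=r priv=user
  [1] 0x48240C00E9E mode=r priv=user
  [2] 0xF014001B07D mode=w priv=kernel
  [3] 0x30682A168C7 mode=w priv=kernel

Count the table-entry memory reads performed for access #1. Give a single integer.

Trace:
#0 VA=0xA020021E1A6 (r,user):
  L0: frame=0x39 idx=20 entry=0x3D007 [P=1 RW=1 US=1 PS=0]
  L1: frame=0x3D idx=8 entry=0x3E007 [P=1 RW=1 US=1 PS=0]
  L2: frame=0x3E idx=1 entry=0x41007 [P=1 RW=1 US=1 PS=0]
  L3: frame=0x41 idx=30 entry=0x42007 [P=1 RW=1 US=1 PS=0]
  → PA=0x421A6  (4 entries read)
#1 VA=0x48240C00E9E (r,user):
  L0: frame=0x39 idx=9 entry=0x46007 [P=1 RW=1 US=1 PS=0]
  L1: frame=0x46 idx=9 entry=0x47007 [P=1 RW=1 US=1 PS=0]
  L2: frame=0x47 idx=6 entry=0x19004 [P=0 RW=0 US=1 PS=0]
  → PAGE_NOT_PRESENT  (3 entries read)
#2 VA=0xF014001B07D (w,kernel):
  L0: frame=0x39 idx=30 entry=0x48007 [P=1 RW=1 US=1 PS=0]
  L1: frame=0x48 idx=5 entry=0x4C007 [P=1 RW=1 US=1 PS=0]
  L2: frame=0x4C idx=0 entry=0x50007 [P=1 RW=1 US=1 PS=0]
  L3: frame=0x50 idx=27 entry=0x54007 [P=1 RW=1 US=1 PS=0]
  → PA=0x5407D  (4 entries read)
#3 VA=0x30682A168C7 (w,kernel):
  L0: frame=0x39 idx=6 entry=0x57007 [P=1 RW=1 US=1 PS=0]
  L1: frame=0x57 idx=26 entry=0x5B007 [P=1 RW=1 US=1 PS=0]
  L2: frame=0x5B idx=21 entry=0x5C007 [P=1 RW=1 US=1 PS=0]
  L3: frame=0x5C idx=22 entry=0x60007 [P=1 RW=1 US=1 PS=0]
  → PA=0x608C7  (4 entries read)

Entries read for #1: 3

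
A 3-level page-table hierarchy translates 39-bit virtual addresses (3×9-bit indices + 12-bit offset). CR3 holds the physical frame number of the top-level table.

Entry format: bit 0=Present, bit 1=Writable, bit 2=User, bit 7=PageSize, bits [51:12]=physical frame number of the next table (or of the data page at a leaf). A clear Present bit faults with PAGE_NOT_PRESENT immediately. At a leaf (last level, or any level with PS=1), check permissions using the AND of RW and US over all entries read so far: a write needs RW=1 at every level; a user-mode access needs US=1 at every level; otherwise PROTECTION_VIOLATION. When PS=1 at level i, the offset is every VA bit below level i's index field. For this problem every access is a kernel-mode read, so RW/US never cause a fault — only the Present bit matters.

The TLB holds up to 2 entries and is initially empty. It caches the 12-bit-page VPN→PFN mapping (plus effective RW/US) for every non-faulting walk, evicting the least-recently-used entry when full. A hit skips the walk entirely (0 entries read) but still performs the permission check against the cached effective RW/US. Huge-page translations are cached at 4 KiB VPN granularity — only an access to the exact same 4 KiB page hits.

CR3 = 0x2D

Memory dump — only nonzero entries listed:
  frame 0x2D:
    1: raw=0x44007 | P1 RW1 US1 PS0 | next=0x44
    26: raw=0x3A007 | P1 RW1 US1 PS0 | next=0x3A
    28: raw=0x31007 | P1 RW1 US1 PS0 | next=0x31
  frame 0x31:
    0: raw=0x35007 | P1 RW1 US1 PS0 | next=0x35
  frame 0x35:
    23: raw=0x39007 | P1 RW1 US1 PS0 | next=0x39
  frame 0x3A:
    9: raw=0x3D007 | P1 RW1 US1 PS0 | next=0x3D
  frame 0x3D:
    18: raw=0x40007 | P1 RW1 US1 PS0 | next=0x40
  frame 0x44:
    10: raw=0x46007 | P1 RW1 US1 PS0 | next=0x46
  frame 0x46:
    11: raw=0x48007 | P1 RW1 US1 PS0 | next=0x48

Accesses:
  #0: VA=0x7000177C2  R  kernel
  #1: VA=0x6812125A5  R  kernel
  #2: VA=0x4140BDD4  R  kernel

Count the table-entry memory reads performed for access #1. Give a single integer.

Per-access translation:
#0 VA=0x7000177C2 (r,kernel):
  lvl0: tbl 0x2D, slot 28 ⇒ 0x31007 (P1/RW1/US1/PS0)
  lvl1: tbl 0x31, slot 0 ⇒ 0x35007 (P1/RW1/US1/PS0)
  lvl2: tbl 0x35, slot 23 ⇒ 0x39007 (P1/RW1/US1/PS0)
  ✓ 0x397C2  — 3 lookups
#1 VA=0x6812125A5 (r,kernel):
  lvl0: tbl 0x2D, slot 26 ⇒ 0x3A007 (P1/RW1/US1/PS0)
  lvl1: tbl 0x3A, slot 9 ⇒ 0x3D007 (P1/RW1/US1/PS0)
  lvl2: tbl 0x3D, slot 18 ⇒ 0x40007 (P1/RW1/US1/PS0)
  ✓ 0x405A5  — 3 lookups
#2 VA=0x4140BDD4 (r,kernel):
  lvl0: tbl 0x2D, slot 1 ⇒ 0x44007 (P1/RW1/US1/PS0)
  lvl1: tbl 0x44, slot 10 ⇒ 0x46007 (P1/RW1/US1/PS0)
  lvl2: tbl 0x46, slot 11 ⇒ 0x48007 (P1/RW1/US1/PS0)
  ✓ 0x48DD4  — 3 lookups

Entries read for #1: 3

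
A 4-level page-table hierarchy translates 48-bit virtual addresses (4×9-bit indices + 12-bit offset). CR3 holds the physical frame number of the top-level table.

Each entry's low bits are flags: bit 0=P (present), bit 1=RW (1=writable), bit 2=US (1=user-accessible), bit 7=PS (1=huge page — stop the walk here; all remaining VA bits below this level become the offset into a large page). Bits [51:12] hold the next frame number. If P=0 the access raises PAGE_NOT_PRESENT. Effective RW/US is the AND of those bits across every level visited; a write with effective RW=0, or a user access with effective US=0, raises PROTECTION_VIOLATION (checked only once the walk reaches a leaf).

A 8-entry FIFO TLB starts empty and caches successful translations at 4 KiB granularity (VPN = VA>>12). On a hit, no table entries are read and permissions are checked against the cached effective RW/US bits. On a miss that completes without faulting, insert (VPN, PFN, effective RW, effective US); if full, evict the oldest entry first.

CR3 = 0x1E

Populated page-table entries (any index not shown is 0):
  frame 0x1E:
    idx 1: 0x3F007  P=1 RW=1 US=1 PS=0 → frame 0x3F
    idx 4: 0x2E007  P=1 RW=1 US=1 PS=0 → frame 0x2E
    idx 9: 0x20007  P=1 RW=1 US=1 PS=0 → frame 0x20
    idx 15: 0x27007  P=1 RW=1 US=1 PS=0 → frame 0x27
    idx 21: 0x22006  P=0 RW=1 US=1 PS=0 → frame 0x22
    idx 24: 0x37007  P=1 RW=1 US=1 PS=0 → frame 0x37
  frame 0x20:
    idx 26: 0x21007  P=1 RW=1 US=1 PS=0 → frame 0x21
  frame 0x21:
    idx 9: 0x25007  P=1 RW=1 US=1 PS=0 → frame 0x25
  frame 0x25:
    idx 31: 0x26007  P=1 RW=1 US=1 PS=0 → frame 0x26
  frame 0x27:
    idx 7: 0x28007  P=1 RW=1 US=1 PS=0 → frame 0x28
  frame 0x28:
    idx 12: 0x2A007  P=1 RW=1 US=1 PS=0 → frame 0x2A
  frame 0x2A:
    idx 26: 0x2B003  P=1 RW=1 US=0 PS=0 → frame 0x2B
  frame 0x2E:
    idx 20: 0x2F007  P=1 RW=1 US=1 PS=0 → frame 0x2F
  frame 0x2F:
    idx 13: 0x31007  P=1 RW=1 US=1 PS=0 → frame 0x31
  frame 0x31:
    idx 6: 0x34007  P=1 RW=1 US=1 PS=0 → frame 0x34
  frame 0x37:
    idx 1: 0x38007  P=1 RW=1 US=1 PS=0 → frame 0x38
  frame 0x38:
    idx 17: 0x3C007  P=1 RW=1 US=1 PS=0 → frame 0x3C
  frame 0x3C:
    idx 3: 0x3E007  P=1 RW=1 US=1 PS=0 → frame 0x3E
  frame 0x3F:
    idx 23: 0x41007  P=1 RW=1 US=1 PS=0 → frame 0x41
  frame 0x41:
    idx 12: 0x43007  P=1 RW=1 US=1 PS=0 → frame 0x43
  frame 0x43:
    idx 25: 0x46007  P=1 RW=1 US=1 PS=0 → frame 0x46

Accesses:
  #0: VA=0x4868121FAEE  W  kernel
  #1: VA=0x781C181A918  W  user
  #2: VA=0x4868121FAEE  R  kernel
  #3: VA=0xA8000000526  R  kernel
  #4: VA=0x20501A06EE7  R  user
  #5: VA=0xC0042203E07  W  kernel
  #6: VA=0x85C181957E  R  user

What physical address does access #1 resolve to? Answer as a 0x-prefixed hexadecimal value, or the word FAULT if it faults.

Walk each access:
#0 VA=0x4868121FAEE (w,kernel):
  [0] read 0x1E idx=9: raw=0x20007 flags P=1 W=1 U=1 S=0
  [1] read 0x20 idx=26: raw=0x21007 flags P=1 W=1 U=1 S=0
  [2] read 0x21 idx=9: raw=0x25007 flags P=1 W=1 U=1 S=0
  [3] read 0x25 idx=31: raw=0x26007 flags P=1 W=1 U=1 S=0
  → PA=0x26AEE  (4 entries read)
#1 VA=0x781C181A918 (w,user):
  [0] read 0x1E idx=15: raw=0x27007 flags P=1 W=1 U=1 S=0
  [1] read 0x27 idx=7: raw=0x28007 flags P=1 W=1 U=1 S=0
  [2] read 0x28 idx=12: raw=0x2A007 flags P=1 W=1 U=1 S=0
  [3] read 0x2A idx=26: raw=0x2B003 flags P=1 W=1 U=0 S=0
  ✗ PROTECTION_VIOLATION  [4 reads]
#2 VA=0x4868121FAEE (r,kernel):
  TLB hit vpn=0x4868121F → PA=0x26AEE
#3 VA=0xA8000000526 (r,kernel):
  [0] read 0x1E idx=21: raw=0x22006 flags P=0 W=1 U=1 S=0
  ✗ PAGE_NOT_PRESENT  [1 reads]
#4 VA=0x20501A06EE7 (r,user):
  [0] read 0x1E idx=4: raw=0x2E007 flags P=1 W=1 U=1 S=0
  [1] read 0x2E idx=20: raw=0x2F007 flags P=1 W=1 U=1 S=0
  [2] read 0x2F idx=13: raw=0x31007 flags P=1 W=1 U=1 S=0
  [3] read 0x31 idx=6: raw=0x34007 flags P=1 W=1 U=1 S=0
  → PA=0x34EE7  (4 entries read)
#5 VA=0xC0042203E07 (w,kernel):
  [0] read 0x1E idx=24: raw=0x37007 flags P=1 W=1 U=1 S=0
  [1] read 0x37 idx=1: raw=0x38007 flags P=1 W=1 U=1 S=0
  [2] read 0x38 idx=17: raw=0x3C007 flags P=1 W=1 U=1 S=0
  [3] read 0x3C idx=3: raw=0x3E007 flags P=1 W=1 U=1 S=0
  → PA=0x3EE07  (4 entries read)
#6 VA=0x85C181957E (r,user):
  [0] read 0x1E idx=1: raw=0x3F007 flags P=1 W=1 U=1 S=0
  [1] read 0x3F idx=23: raw=0x41007 flags P=1 W=1 U=1 S=0
  [2] read 0x41 idx=12: raw=0x43007 flags P=1 W=1 U=1 S=0
  [3] read 0x43 idx=25: raw=0x46007 flags P=1 W=1 U=1 S=0
  → PA=0x4657E  (4 entries read)

Access #1 PA: FAULT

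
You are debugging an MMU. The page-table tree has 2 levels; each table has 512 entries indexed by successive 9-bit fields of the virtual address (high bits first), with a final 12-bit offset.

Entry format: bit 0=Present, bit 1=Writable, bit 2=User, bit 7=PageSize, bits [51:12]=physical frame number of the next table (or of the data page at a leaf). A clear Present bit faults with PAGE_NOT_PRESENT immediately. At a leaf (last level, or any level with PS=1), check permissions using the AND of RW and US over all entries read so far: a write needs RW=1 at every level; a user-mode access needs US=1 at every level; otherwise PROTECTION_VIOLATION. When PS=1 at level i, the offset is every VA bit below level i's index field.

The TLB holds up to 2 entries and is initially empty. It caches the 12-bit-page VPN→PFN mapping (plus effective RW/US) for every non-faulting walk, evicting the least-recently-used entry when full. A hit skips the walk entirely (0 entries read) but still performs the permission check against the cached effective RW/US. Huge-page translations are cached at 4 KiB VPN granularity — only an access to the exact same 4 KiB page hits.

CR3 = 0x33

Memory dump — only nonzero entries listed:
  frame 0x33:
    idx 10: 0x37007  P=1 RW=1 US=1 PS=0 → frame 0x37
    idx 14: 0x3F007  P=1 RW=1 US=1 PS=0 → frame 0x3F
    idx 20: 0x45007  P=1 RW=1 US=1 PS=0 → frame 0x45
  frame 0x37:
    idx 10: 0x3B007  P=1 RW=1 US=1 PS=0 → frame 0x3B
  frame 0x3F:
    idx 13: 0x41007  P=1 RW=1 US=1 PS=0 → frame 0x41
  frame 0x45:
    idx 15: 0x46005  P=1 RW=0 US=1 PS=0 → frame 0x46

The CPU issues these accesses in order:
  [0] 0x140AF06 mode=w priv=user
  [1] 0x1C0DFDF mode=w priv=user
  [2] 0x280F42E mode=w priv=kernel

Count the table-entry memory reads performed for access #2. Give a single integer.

Walk each access:
#0 VA=0x140AF06 (w,user):
  L0 @0x33[10] → 0x37007  P=1,RW=1,US=1,PS=0
  L1 @0x37[10] → 0x3B007  P=1,RW=1,US=1,PS=0
  ⇒ phys 0x3BF06  [2 reads]
#1 VA=0x1C0DFDF (w,user):
  L0 @0x33[14] → 0x3F007  P=1,RW=1,US=1,PS=0
  L1 @0x3F[13] → 0x41007  P=1,RW=1,US=1,PS=0
  ⇒ phys 0x41FDF  [2 reads]
#2 VA=0x280F42E (w,kernel):
  L0 @0x33[20] → 0x45007  P=1,RW=1,US=1,PS=0
  L1 @0x45[15] → 0x46005  P=1,RW=0,US=1,PS=0
  ✗ PROTECTION_VIOLATION  [2 reads]

Entries read for #2: 2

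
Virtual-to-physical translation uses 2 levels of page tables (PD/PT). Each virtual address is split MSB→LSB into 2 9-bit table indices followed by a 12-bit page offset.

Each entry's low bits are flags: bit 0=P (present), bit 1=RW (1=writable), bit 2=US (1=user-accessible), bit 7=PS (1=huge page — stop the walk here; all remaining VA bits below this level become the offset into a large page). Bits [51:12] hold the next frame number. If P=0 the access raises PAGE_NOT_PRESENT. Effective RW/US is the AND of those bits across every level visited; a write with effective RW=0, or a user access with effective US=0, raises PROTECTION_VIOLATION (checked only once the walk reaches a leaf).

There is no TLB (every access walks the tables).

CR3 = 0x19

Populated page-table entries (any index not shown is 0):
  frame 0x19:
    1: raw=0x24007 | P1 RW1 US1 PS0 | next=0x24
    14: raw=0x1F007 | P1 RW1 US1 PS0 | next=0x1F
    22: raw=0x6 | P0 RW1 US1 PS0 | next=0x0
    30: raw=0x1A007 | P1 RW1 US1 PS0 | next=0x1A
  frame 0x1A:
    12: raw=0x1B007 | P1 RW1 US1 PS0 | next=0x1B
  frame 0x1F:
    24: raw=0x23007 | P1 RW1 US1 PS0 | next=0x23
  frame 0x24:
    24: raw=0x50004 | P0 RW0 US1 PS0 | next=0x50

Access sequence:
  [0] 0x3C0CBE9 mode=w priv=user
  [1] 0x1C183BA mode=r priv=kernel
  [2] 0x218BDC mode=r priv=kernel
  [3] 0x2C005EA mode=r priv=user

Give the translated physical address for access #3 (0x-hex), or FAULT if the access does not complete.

Per-access translation:
#0 VA=0x3C0CBE9 (w,user):
  L0: frame=0x19 idx=30 entry=0x1A007 [P=1 RW=1 US=1 PS=0]
  L1: frame=0x1A idx=12 entry=0x1B007 [P=1 RW=1 US=1 PS=0]
  ⇒ phys 0x1BBE9  [2 reads]
#1 VA=0x1C183BA (r,kernel):
  L0: frame=0x19 idx=14 entry=0x1F007 [P=1 RW=1 US=1 PS=0]
  L1: frame=0x1F idx=24 entry=0x23007 [P=1 RW=1 US=1 PS=0]
  ⇒ phys 0x233BA  [2 reads]
#2 VA=0x218BDC (r,kernel):
  L0: frame=0x19 idx=1 entry=0x24007 [P=1 RW=1 US=1 PS=0]
  L1: frame=0x24 idx=24 entry=0x50004 [P=0 RW=0 US=1 PS=0]
  → PAGE_NOT_PRESENT  (2 entries read)
#3 VA=0x2C005EA (r,user):
  L0: frame=0x19 idx=22 entry=0x6 [P=0 RW=1 US=1 PS=0]
  → PAGE_NOT_PRESENT  (1 entries read)

Access #3 PA: FAULT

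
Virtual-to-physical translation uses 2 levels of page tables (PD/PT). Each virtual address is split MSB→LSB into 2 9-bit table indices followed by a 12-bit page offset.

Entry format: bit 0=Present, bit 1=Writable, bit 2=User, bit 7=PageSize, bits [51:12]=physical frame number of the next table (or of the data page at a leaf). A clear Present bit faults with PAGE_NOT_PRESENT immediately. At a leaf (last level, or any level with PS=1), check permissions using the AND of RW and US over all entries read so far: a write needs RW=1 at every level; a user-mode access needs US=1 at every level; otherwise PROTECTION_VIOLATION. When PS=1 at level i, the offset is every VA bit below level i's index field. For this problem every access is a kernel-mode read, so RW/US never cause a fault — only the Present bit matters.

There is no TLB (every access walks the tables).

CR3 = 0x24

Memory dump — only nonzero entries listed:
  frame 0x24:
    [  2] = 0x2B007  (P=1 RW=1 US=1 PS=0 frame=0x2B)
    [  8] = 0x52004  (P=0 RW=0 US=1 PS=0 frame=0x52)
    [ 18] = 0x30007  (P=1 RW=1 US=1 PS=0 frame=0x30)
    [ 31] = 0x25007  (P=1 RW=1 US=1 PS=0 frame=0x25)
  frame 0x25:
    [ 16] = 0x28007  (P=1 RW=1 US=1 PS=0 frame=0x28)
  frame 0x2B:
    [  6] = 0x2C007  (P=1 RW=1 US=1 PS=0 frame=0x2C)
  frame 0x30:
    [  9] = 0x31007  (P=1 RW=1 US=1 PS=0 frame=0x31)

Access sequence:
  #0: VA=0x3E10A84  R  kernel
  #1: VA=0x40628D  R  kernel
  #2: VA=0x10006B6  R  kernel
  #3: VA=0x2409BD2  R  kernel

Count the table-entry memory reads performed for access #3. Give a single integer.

Trace:
#0 VA=0x3E10A84 (r,kernel):
  [0] read 0x24 idx=31: raw=0x25007 flags P=1 W=1 U=1 S=0
  [1] read 0x25 idx=16: raw=0x28007 flags P=1 W=1 U=1 S=0
  ✓ 0x28A84  — 2 lookups
#1 VA=0x40628D (r,kernel):
  [0] read 0x24 idx=2: raw=0x2B007 flags P=1 W=1 U=1 S=0
  [1] read 0x2B idx=6: raw=0x2C007 flags P=1 W=1 U=1 S=0
  ✓ 0x2C28D  — 2 lookups
#2 VA=0x10006B6 (r,kernel):
  [0] read 0x24 idx=8: raw=0x52004 flags P=0 W=0 U=1 S=0
  ✗ PAGE_NOT_PRESENT  [1 reads]
#3 VA=0x2409BD2 (r,kernel):
  [0] read 0x24 idx=18: raw=0x30007 flags P=1 W=1 U=1 S=0
  [1] read 0x30 idx=9: raw=0x31007 flags P=1 W=1 U=1 S=0
  ✓ 0x31BD2  — 2 lookups

Entries read for #3: 2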